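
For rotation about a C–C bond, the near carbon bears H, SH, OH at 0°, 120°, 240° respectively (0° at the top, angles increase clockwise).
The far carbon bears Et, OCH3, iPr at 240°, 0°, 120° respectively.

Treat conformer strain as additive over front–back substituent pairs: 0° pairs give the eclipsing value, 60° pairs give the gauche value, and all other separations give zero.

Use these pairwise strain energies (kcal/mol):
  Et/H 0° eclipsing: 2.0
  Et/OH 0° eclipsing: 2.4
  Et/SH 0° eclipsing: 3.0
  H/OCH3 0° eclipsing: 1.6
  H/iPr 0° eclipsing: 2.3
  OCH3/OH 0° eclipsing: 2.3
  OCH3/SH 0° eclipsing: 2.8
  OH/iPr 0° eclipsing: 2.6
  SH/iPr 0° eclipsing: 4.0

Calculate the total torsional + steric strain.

8.0 kcal/mol

This conformer (eclipsed): H(0°)/OCH3(0°) eclipsed 1.6; SH(120°)/iPr(120°) eclipsed 4.0; OH(240°)/Et(240°) eclipsed 2.4 → 8.0 kcal/mol.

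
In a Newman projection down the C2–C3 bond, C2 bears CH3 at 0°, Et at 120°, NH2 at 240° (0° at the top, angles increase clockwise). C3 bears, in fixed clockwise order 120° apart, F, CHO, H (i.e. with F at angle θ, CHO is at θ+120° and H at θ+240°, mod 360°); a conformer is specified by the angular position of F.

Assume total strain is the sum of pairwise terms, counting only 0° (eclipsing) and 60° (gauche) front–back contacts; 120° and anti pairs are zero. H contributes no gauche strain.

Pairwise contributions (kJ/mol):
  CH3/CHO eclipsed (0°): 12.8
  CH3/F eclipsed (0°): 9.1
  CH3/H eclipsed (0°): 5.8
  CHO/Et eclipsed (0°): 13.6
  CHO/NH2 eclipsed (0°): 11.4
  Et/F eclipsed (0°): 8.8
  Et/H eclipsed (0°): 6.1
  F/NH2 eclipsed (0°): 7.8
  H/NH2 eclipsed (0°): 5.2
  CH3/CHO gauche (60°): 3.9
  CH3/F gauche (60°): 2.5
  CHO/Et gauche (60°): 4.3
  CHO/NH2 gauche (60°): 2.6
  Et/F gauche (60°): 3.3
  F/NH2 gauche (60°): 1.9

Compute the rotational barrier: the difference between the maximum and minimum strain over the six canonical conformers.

F at 0° (eclipsed): CH3–F eclipsed, Et–CHO eclipsed, NH2–H eclipsed; 9.1 + 13.6 + 5.2 = 27.9 kJ/mol.
F at 60° (staggered): CH3–F gauche, Et–F gauche, Et–CHO gauche, NH2–CHO gauche; 2.5 + 3.3 + 4.3 + 2.6 = 12.7 kJ/mol.
F at 120° (eclipsed): CH3–H eclipsed, Et–F eclipsed, NH2–CHO eclipsed; 5.8 + 8.8 + 11.4 = 26.0 kJ/mol.
F at 180° (staggered): CH3–CHO gauche, Et–F gauche, NH2–F gauche, NH2–CHO gauche; 3.9 + 3.3 + 1.9 + 2.6 = 11.7 kJ/mol.
F at 240° (eclipsed): CH3–CHO eclipsed, Et–H eclipsed, NH2–F eclipsed; 12.8 + 6.1 + 7.8 = 26.7 kJ/mol.
F at 300° (staggered): CH3–F gauche, CH3–CHO gauche, Et–CHO gauche, NH2–F gauche; 2.5 + 3.9 + 4.3 + 1.9 = 12.6 kJ/mol.
Max at 0° (27.9 kJ/mol), min at 180° (11.7 kJ/mol); barrier = 16.2 kJ/mol.

16.2 kJ/mol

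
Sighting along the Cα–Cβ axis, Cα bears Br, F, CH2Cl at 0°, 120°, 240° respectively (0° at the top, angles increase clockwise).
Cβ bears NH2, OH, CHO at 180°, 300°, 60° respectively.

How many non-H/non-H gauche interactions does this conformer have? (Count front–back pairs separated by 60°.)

Non-H gauche pairs: Br(0°)/OH(300°); Br(0°)/CHO(60°); F(120°)/NH2(180°); F(120°)/CHO(60°); CH2Cl(240°)/NH2(180°); CH2Cl(240°)/OH(300°) — 6 interactions.

6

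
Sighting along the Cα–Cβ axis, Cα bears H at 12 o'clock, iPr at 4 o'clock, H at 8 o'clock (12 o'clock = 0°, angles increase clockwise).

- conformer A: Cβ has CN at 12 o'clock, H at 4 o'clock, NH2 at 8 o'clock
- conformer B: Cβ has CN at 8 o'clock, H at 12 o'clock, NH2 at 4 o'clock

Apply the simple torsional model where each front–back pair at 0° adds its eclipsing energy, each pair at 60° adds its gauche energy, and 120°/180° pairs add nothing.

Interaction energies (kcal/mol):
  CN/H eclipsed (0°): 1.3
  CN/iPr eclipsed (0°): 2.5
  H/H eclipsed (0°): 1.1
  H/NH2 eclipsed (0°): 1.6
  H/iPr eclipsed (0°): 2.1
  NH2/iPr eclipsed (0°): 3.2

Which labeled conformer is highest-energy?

B

A (eclipsed): H(0°)/CN(0°) eclipsed 1.3; iPr(120°)/H(120°) eclipsed 2.1; H(240°)/NH2(240°) eclipsed 1.6 → 5.0 kcal/mol.
B (eclipsed): H(0°)/H(0°) eclipsed 1.1; iPr(120°)/NH2(120°) eclipsed 3.2; H(240°)/CN(240°) eclipsed 1.3 → 5.6 kcal/mol.
B has the highest total (5.6 kcal/mol).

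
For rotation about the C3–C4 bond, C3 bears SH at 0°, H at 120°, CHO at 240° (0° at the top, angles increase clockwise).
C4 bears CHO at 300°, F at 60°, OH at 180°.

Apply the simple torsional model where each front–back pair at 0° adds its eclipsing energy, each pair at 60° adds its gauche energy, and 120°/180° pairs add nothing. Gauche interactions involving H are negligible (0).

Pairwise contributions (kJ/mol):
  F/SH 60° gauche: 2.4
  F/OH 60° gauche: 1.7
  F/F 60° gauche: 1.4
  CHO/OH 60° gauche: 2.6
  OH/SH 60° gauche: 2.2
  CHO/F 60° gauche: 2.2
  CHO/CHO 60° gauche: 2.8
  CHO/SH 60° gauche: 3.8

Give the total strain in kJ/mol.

This conformer (staggered): SH–CHO gauche, SH–F gauche, CHO–CHO gauche, CHO–OH gauche; 3.8 + 2.4 + 2.8 + 2.6 = 11.6 kJ/mol.

11.6 kJ/mol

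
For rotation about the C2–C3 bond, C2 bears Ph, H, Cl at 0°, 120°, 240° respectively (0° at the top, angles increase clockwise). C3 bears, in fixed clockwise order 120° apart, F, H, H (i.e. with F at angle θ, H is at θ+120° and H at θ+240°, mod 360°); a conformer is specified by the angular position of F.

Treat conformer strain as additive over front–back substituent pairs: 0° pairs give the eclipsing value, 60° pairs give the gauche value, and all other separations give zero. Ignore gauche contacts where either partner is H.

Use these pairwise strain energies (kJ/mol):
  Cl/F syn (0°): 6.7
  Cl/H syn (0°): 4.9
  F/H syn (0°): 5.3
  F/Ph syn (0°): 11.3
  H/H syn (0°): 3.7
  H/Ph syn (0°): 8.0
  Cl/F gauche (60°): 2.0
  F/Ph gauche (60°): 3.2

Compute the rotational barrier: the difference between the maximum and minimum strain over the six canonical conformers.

17.9 kJ/mol

F at 0° (eclipsed): Ph(0°)/F(0°) eclipsed 11.3; H(120°)/H(120°) eclipsed 3.7; Cl(240°)/H(240°) eclipsed 4.9 → 19.9 kJ/mol.
F at 60° (staggered): Ph(0°)/F(60°) gauche 3.2 → 3.2 kJ/mol.
F at 120° (eclipsed): Ph(0°)/H(0°) eclipsed 8.0; H(120°)/F(120°) eclipsed 5.3; Cl(240°)/H(240°) eclipsed 4.9 → 18.2 kJ/mol.
F at 180° (staggered): Cl(240°)/F(180°) gauche 2.0 → 2.0 kJ/mol.
F at 240° (eclipsed): Ph(0°)/H(0°) eclipsed 8.0; H(120°)/H(120°) eclipsed 3.7; Cl(240°)/F(240°) eclipsed 6.7 → 18.4 kJ/mol.
F at 300° (staggered): Ph(0°)/F(300°) gauche 3.2; Cl(240°)/F(300°) gauche 2.0 → 5.2 kJ/mol.
Max at 0° (19.9 kJ/mol), min at 180° (2.0 kJ/mol); barrier = 17.9 kJ/mol.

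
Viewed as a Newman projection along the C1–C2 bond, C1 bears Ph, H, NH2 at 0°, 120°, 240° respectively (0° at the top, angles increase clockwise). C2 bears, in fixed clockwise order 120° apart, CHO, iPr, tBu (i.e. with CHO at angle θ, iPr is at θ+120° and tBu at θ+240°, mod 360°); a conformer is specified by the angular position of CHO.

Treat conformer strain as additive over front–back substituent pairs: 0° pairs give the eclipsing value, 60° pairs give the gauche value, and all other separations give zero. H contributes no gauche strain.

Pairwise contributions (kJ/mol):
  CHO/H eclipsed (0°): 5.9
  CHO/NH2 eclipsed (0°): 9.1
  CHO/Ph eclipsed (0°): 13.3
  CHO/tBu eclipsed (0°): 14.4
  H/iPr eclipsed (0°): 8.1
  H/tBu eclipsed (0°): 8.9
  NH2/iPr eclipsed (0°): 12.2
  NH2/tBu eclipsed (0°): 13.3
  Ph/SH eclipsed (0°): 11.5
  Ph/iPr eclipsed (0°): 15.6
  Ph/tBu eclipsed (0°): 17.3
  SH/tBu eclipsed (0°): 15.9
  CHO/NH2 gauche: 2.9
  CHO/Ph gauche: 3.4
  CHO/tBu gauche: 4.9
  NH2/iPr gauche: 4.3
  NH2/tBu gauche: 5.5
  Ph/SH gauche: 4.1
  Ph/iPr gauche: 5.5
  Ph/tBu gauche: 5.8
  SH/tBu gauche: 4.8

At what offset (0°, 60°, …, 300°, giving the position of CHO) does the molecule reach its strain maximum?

CHO at 0° (eclipsed): Ph–CHO eclipsed, H–iPr eclipsed, NH2–tBu eclipsed; 13.3 + 8.1 + 13.3 = 34.7 kJ/mol.
CHO at 60° (staggered): Ph–CHO gauche, Ph–tBu gauche, NH2–iPr gauche, NH2–tBu gauche; 3.4 + 5.8 + 4.3 + 5.5 = 19.0 kJ/mol.
CHO at 120° (eclipsed): Ph–tBu eclipsed, H–CHO eclipsed, NH2–iPr eclipsed; 17.3 + 5.9 + 12.2 = 35.4 kJ/mol.
CHO at 180° (staggered): Ph–iPr gauche, Ph–tBu gauche, NH2–CHO gauche, NH2–iPr gauche; 5.5 + 5.8 + 2.9 + 4.3 = 18.5 kJ/mol.
CHO at 240° (eclipsed): Ph–iPr eclipsed, H–tBu eclipsed, NH2–CHO eclipsed; 15.6 + 8.9 + 9.1 = 33.6 kJ/mol.
CHO at 300° (staggered): Ph–CHO gauche, Ph–iPr gauche, NH2–CHO gauche, NH2–tBu gauche; 3.4 + 5.5 + 2.9 + 5.5 = 17.3 kJ/mol.
The maximum (35.4 kJ/mol) occurs with CHO at 120°.

120°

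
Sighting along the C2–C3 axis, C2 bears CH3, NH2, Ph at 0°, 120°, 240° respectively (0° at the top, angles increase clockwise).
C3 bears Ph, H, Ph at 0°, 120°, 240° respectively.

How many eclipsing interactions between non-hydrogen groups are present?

2

Non-H eclipsing pairs: CH3(0°)/Ph(0°); Ph(240°)/Ph(240°) — 2 interactions.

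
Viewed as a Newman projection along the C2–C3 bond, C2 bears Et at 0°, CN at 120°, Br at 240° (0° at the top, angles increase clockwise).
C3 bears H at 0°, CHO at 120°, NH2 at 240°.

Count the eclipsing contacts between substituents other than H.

Non-H eclipsing pairs: CN(120°)/CHO(120°); Br(240°)/NH2(240°) — 2 interactions.

2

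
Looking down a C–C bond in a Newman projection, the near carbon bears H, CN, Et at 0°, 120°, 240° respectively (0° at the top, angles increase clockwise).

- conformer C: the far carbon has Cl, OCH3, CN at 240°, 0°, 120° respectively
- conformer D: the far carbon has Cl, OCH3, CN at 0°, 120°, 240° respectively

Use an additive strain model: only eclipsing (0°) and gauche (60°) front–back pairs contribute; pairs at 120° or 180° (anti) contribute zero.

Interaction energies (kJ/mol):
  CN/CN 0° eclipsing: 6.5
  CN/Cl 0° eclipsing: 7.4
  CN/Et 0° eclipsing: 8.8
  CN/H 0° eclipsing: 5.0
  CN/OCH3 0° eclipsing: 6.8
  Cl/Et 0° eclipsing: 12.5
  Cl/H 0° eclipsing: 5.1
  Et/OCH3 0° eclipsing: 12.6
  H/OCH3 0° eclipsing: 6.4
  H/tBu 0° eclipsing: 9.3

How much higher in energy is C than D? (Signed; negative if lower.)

+4.7 kJ/mol

C is eclipsed. H at 0° is eclipsed with OCH3 at 0° (6.4); CN at 120° is eclipsed with CN at 120° (6.5); Et at 240° is eclipsed with Cl at 240° (12.5). Total 25.4 kJ/mol.
D is eclipsed. H at 0° is eclipsed with Cl at 0° (5.1); CN at 120° is eclipsed with OCH3 at 120° (6.8); Et at 240° is eclipsed with CN at 240° (8.8). Total 20.7 kJ/mol.
E(C) − E(D) = 25.4 − 20.7 = +4.7 kJ/mol.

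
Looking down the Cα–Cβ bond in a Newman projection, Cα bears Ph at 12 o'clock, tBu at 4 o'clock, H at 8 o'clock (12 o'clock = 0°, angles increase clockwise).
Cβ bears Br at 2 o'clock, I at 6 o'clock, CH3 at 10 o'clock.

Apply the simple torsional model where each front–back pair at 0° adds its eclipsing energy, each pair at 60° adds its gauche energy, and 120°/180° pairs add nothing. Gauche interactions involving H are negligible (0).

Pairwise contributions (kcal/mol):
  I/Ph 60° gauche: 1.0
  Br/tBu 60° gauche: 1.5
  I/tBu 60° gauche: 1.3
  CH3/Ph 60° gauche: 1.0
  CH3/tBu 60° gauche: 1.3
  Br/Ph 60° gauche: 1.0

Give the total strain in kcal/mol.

4.8 kcal/mol

This conformer is staggered. Ph at 0° is gauche with Br at 60° (1.0); Ph at 0° is gauche with CH3 at 300° (1.0); tBu at 120° is gauche with Br at 60° (1.5); tBu at 120° is gauche with I at 180° (1.3). Total 4.8 kcal/mol.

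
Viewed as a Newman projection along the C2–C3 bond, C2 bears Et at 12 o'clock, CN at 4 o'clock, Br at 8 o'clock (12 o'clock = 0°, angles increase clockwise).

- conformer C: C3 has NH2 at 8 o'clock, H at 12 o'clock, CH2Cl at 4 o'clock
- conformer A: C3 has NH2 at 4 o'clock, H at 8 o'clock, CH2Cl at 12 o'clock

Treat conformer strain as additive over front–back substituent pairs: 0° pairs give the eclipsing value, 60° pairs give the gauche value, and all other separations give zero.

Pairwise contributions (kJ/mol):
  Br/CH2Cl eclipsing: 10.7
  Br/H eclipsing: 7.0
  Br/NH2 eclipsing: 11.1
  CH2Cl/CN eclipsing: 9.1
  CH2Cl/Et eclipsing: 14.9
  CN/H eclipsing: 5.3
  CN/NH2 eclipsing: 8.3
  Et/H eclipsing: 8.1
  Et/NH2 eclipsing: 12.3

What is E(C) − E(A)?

-1.9 kJ/mol

C is eclipsed. Et at 0° is eclipsed with H at 0° (8.1); CN at 120° is eclipsed with CH2Cl at 120° (9.1); Br at 240° is eclipsed with NH2 at 240° (11.1). Total 28.3 kJ/mol.
A is eclipsed. Et at 0° is eclipsed with CH2Cl at 0° (14.9); CN at 120° is eclipsed with NH2 at 120° (8.3); Br at 240° is eclipsed with H at 240° (7.0). Total 30.2 kJ/mol.
E(C) − E(A) = 28.3 − 30.2 = -1.9 kJ/mol.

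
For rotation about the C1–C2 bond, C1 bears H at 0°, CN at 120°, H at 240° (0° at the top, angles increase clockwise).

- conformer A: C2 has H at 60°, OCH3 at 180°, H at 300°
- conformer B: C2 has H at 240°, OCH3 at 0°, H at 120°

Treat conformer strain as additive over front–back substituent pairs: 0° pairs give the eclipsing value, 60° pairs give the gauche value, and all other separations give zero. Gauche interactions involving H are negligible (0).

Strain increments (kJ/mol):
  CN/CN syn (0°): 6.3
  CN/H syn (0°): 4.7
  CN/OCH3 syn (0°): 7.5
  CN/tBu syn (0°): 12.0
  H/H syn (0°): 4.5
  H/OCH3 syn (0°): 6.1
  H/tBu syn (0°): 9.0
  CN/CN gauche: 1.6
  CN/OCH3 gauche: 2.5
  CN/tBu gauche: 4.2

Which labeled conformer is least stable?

B

A (staggered): CN(120°)/OCH3(180°) gauche 2.5 → 2.5 kJ/mol.
B (eclipsed): H(0°)/OCH3(0°) eclipsed 6.1; CN(120°)/H(120°) eclipsed 4.7; H(240°)/H(240°) eclipsed 4.5 → 15.3 kJ/mol.
B has the highest total (15.3 kJ/mol).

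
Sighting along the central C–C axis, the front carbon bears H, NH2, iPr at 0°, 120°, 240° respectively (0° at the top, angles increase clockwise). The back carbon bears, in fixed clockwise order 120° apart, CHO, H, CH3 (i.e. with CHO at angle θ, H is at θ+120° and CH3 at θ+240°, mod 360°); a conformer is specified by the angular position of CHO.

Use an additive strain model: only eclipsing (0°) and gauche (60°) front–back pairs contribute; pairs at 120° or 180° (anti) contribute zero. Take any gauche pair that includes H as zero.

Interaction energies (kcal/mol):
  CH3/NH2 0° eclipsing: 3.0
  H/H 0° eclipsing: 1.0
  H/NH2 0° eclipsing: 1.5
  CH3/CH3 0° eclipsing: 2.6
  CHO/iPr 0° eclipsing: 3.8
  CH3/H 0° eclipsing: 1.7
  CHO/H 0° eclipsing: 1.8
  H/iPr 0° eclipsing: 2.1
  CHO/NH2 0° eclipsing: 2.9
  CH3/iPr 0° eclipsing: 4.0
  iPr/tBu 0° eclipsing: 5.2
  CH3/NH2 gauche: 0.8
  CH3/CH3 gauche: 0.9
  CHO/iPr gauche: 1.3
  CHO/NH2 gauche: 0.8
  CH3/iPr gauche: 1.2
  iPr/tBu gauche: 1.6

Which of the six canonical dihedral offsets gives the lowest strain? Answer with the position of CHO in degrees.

CHO at 0° (eclipsed): H(0°)/CHO(0°) eclipsed 1.8; NH2(120°)/H(120°) eclipsed 1.5; iPr(240°)/CH3(240°) eclipsed 4.0 → 7.3 kcal/mol.
CHO at 60° (staggered): NH2(120°)/CHO(60°) gauche 0.8; iPr(240°)/CH3(300°) gauche 1.2 → 2.0 kcal/mol.
CHO at 120° (eclipsed): H(0°)/CH3(0°) eclipsed 1.7; NH2(120°)/CHO(120°) eclipsed 2.9; iPr(240°)/H(240°) eclipsed 2.1 → 6.7 kcal/mol.
CHO at 180° (staggered): NH2(120°)/CHO(180°) gauche 0.8; NH2(120°)/CH3(60°) gauche 0.8; iPr(240°)/CHO(180°) gauche 1.3 → 2.9 kcal/mol.
CHO at 240° (eclipsed): H(0°)/H(0°) eclipsed 1.0; NH2(120°)/CH3(120°) eclipsed 3.0; iPr(240°)/CHO(240°) eclipsed 3.8 → 7.8 kcal/mol.
CHO at 300° (staggered): NH2(120°)/CH3(180°) gauche 0.8; iPr(240°)/CHO(300°) gauche 1.3; iPr(240°)/CH3(180°) gauche 1.2 → 3.3 kcal/mol.
The minimum (2.0 kcal/mol) occurs with CHO at 60°.

60°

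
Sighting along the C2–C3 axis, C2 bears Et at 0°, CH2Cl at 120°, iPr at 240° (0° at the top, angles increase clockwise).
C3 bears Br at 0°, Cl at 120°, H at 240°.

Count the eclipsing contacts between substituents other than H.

Non-H eclipsing pairs: Et(0°)/Br(0°); CH2Cl(120°)/Cl(120°) — 2 interactions.

2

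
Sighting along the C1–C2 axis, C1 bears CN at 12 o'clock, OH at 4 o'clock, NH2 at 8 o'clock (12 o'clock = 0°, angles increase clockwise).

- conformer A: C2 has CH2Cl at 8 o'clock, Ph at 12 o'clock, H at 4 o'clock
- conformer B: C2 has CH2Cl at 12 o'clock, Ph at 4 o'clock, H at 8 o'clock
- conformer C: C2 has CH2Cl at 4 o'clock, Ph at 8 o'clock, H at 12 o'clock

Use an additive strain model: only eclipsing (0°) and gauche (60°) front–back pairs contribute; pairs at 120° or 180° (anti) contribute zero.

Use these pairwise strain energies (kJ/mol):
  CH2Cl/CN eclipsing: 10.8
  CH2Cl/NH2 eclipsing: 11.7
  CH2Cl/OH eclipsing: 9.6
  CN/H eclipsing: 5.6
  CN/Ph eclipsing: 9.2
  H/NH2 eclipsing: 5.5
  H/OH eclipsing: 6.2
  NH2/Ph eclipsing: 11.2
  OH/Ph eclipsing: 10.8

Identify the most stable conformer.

A (eclipsed): CN(0°)/Ph(0°) eclipsed 9.2; OH(120°)/H(120°) eclipsed 6.2; NH2(240°)/CH2Cl(240°) eclipsed 11.7 → 27.1 kJ/mol.
B (eclipsed): CN(0°)/CH2Cl(0°) eclipsed 10.8; OH(120°)/Ph(120°) eclipsed 10.8; NH2(240°)/H(240°) eclipsed 5.5 → 27.1 kJ/mol.
C (eclipsed): CN(0°)/H(0°) eclipsed 5.6; OH(120°)/CH2Cl(120°) eclipsed 9.6; NH2(240°)/Ph(240°) eclipsed 11.2 → 26.4 kJ/mol.
C has the lowest total (26.4 kJ/mol).

C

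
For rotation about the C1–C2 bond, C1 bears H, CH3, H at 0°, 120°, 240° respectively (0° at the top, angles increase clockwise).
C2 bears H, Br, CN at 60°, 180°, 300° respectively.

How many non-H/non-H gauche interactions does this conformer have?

1

Non-H gauche pairs: CH3(120°)/Br(180°) — 1 interaction.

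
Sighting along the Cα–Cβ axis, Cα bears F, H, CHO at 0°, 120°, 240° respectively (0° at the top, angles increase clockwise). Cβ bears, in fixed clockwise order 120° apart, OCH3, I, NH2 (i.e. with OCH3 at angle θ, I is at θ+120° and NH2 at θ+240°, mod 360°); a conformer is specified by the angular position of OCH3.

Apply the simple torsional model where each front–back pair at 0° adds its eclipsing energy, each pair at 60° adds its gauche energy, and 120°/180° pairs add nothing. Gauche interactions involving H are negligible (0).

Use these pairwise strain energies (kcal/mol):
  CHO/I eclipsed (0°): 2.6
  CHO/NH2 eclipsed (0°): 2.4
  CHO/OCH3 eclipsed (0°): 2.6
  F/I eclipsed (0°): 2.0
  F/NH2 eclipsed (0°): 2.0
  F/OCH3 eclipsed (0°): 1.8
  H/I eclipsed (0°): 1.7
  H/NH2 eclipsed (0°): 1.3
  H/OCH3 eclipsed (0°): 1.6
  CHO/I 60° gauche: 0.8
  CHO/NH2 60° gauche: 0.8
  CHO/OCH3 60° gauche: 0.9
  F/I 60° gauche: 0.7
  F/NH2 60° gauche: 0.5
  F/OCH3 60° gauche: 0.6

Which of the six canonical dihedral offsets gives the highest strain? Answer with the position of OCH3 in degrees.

120°

OCH3 at 0° (eclipsed): F(0°)/OCH3(0°) eclipsed 1.8; H(120°)/I(120°) eclipsed 1.7; CHO(240°)/NH2(240°) eclipsed 2.4 → 5.9 kcal/mol.
OCH3 at 60° (staggered): F(0°)/OCH3(60°) gauche 0.6; F(0°)/NH2(300°) gauche 0.5; CHO(240°)/I(180°) gauche 0.8; CHO(240°)/NH2(300°) gauche 0.8 → 2.7 kcal/mol.
OCH3 at 120° (eclipsed): F(0°)/NH2(0°) eclipsed 2.0; H(120°)/OCH3(120°) eclipsed 1.6; CHO(240°)/I(240°) eclipsed 2.6 → 6.2 kcal/mol.
OCH3 at 180° (staggered): F(0°)/I(300°) gauche 0.7; F(0°)/NH2(60°) gauche 0.5; CHO(240°)/OCH3(180°) gauche 0.9; CHO(240°)/I(300°) gauche 0.8 → 2.9 kcal/mol.
OCH3 at 240° (eclipsed): F(0°)/I(0°) eclipsed 2.0; H(120°)/NH2(120°) eclipsed 1.3; CHO(240°)/OCH3(240°) eclipsed 2.6 → 5.9 kcal/mol.
OCH3 at 300° (staggered): F(0°)/OCH3(300°) gauche 0.6; F(0°)/I(60°) gauche 0.7; CHO(240°)/OCH3(300°) gauche 0.9; CHO(240°)/NH2(180°) gauche 0.8 → 3.0 kcal/mol.
The maximum (6.2 kcal/mol) occurs with OCH3 at 120°.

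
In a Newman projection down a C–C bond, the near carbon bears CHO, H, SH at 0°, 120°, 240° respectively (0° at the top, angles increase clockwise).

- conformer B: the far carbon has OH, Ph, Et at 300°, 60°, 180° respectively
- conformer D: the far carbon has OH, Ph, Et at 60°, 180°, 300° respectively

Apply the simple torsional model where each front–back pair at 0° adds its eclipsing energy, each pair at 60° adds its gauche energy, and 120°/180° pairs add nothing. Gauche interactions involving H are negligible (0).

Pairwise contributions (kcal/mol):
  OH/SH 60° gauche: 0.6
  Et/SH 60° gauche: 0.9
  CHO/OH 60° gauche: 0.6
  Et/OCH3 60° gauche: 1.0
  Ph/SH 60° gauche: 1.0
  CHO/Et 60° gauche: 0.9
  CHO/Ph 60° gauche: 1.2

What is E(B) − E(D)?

-0.1 kcal/mol

B (staggered): CHO–OH gauche, CHO–Ph gauche, SH–OH gauche, SH–Et gauche; 0.6 + 1.2 + 0.6 + 0.9 = 3.3 kcal/mol.
D (staggered): CHO–OH gauche, CHO–Et gauche, SH–Ph gauche, SH–Et gauche; 0.6 + 0.9 + 1.0 + 0.9 = 3.4 kcal/mol.
E(B) − E(D) = 3.3 − 3.4 = -0.1 kcal/mol.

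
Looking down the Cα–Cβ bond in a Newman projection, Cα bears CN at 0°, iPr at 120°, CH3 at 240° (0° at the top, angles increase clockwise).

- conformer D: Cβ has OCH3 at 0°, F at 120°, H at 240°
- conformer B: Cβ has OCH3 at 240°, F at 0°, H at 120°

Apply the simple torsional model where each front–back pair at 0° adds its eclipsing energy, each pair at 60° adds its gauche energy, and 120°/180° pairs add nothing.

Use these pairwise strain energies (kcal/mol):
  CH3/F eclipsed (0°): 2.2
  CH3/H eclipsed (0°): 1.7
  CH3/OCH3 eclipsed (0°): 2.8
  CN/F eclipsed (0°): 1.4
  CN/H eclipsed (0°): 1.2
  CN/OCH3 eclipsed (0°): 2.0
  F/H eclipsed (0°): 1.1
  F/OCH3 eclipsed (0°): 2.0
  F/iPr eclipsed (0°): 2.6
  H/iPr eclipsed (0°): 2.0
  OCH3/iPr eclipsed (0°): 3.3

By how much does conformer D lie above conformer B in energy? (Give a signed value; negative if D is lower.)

D (eclipsed): CN(0°)/OCH3(0°) eclipsed 2.0; iPr(120°)/F(120°) eclipsed 2.6; CH3(240°)/H(240°) eclipsed 1.7 → 6.3 kcal/mol.
B (eclipsed): CN(0°)/F(0°) eclipsed 1.4; iPr(120°)/H(120°) eclipsed 2.0; CH3(240°)/OCH3(240°) eclipsed 2.8 → 6.2 kcal/mol.
E(D) − E(B) = 6.3 − 6.2 = +0.1 kcal/mol.

+0.1 kcal/mol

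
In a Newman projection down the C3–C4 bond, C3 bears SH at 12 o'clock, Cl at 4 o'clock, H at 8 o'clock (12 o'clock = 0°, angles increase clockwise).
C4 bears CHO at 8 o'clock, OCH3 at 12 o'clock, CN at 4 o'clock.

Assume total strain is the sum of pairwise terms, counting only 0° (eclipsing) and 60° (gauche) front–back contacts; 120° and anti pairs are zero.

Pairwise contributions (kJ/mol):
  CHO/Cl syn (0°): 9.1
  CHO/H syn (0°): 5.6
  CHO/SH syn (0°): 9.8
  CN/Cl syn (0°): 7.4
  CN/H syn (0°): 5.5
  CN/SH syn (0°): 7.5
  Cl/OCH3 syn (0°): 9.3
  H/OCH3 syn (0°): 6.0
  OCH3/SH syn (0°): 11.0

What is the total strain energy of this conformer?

This conformer (eclipsed): SH(0°)/OCH3(0°) eclipsed 11.0; Cl(120°)/CN(120°) eclipsed 7.4; H(240°)/CHO(240°) eclipsed 5.6 → 24.0 kJ/mol.

24.0 kJ/mol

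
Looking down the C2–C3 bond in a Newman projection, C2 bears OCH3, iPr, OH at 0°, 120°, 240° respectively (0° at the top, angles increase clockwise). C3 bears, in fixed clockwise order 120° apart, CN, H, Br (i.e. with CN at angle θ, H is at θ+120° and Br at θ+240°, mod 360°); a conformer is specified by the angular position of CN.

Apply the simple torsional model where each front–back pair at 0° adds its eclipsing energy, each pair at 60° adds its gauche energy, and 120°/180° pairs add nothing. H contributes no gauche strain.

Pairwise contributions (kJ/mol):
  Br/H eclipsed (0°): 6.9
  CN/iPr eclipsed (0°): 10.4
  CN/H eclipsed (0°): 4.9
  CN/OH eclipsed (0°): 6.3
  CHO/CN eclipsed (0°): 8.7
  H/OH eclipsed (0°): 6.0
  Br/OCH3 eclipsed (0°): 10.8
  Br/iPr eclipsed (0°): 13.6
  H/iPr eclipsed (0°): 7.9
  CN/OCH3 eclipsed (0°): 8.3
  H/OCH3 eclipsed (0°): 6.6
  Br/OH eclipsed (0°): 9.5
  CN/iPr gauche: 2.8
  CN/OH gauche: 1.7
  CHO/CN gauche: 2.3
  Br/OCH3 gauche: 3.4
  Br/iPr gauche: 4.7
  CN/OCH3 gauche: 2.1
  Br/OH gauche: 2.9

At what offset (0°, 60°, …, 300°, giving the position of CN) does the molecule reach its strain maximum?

CN at 0° is eclipsed. OCH3 at 0° is eclipsed with CN at 0° (8.3); iPr at 120° is eclipsed with H at 120° (7.9); OH at 240° is eclipsed with Br at 240° (9.5). Total 25.7 kJ/mol.
CN at 60° is staggered. OCH3 at 0° is gauche with CN at 60° (2.1); OCH3 at 0° is gauche with Br at 300° (3.4); iPr at 120° is gauche with CN at 60° (2.8); OH at 240° is gauche with Br at 300° (2.9). Total 11.2 kJ/mol.
CN at 120° is eclipsed. OCH3 at 0° is eclipsed with Br at 0° (10.8); iPr at 120° is eclipsed with CN at 120° (10.4); OH at 240° is eclipsed with H at 240° (6.0). Total 27.2 kJ/mol.
CN at 180° is staggered. OCH3 at 0° is gauche with Br at 60° (3.4); iPr at 120° is gauche with CN at 180° (2.8); iPr at 120° is gauche with Br at 60° (4.7); OH at 240° is gauche with CN at 180° (1.7). Total 12.6 kJ/mol.
CN at 240° is eclipsed. OCH3 at 0° is eclipsed with H at 0° (6.6); iPr at 120° is eclipsed with Br at 120° (13.6); OH at 240° is eclipsed with CN at 240° (6.3). Total 26.5 kJ/mol.
CN at 300° is staggered. OCH3 at 0° is gauche with CN at 300° (2.1); iPr at 120° is gauche with Br at 180° (4.7); OH at 240° is gauche with CN at 300° (1.7); OH at 240° is gauche with Br at 180° (2.9). Total 11.4 kJ/mol.
The maximum (27.2 kJ/mol) occurs with CN at 120°.

120°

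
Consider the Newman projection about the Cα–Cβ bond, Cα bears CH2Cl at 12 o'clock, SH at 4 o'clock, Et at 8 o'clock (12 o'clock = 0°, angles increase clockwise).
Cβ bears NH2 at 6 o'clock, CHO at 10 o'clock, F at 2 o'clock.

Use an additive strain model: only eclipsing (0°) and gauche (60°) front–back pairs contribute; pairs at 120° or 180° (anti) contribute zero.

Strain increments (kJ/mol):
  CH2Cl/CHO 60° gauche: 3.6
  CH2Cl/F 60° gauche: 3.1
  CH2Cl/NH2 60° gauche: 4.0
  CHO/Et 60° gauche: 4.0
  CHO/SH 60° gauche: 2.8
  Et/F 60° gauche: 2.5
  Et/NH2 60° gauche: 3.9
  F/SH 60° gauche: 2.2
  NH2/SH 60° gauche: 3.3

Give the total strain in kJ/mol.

20.1 kJ/mol

This conformer is staggered. CH2Cl at 0° is gauche with CHO at 300° (3.6); CH2Cl at 0° is gauche with F at 60° (3.1); SH at 120° is gauche with NH2 at 180° (3.3); SH at 120° is gauche with F at 60° (2.2); Et at 240° is gauche with NH2 at 180° (3.9); Et at 240° is gauche with CHO at 300° (4.0). Total 20.1 kJ/mol.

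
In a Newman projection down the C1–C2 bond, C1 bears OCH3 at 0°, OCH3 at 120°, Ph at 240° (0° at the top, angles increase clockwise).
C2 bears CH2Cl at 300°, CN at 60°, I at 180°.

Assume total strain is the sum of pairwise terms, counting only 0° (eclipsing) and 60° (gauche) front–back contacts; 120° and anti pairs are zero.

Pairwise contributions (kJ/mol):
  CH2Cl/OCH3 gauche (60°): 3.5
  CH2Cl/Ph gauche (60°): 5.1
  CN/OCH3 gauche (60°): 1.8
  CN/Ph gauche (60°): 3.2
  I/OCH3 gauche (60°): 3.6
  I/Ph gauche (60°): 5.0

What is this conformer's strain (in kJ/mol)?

This conformer (staggered): OCH3(0°)/CH2Cl(300°) gauche 3.5; OCH3(0°)/CN(60°) gauche 1.8; OCH3(120°)/CN(60°) gauche 1.8; OCH3(120°)/I(180°) gauche 3.6; Ph(240°)/CH2Cl(300°) gauche 5.1; Ph(240°)/I(180°) gauche 5.0 → 20.8 kJ/mol.

20.8 kJ/mol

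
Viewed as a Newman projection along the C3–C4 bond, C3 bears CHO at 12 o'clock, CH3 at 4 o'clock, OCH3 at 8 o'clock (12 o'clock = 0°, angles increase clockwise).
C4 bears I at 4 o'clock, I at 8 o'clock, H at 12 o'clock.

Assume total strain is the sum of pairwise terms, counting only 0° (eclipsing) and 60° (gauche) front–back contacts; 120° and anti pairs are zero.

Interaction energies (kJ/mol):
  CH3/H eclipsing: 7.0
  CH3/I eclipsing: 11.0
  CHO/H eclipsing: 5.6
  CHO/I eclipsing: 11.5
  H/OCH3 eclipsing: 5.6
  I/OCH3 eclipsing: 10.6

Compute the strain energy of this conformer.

27.2 kJ/mol

This conformer (eclipsed): CHO(0°)/H(0°) eclipsed 5.6; CH3(120°)/I(120°) eclipsed 11.0; OCH3(240°)/I(240°) eclipsed 10.6 → 27.2 kJ/mol.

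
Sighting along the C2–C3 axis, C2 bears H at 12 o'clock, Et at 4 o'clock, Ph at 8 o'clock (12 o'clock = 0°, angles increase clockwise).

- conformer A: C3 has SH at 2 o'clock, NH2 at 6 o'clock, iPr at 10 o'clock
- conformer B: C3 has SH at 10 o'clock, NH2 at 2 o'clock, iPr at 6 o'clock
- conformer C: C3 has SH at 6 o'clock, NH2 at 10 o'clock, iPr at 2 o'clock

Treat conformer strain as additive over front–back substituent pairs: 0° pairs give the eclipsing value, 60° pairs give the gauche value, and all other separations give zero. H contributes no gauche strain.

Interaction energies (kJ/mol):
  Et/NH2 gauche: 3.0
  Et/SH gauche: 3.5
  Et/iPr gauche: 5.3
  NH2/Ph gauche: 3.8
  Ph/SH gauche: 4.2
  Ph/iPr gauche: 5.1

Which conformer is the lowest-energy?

A (staggered): Et(120°)/SH(60°) gauche 3.5; Et(120°)/NH2(180°) gauche 3.0; Ph(240°)/NH2(180°) gauche 3.8; Ph(240°)/iPr(300°) gauche 5.1 → 15.4 kJ/mol.
B (staggered): Et(120°)/NH2(60°) gauche 3.0; Et(120°)/iPr(180°) gauche 5.3; Ph(240°)/SH(300°) gauche 4.2; Ph(240°)/iPr(180°) gauche 5.1 → 17.6 kJ/mol.
C (staggered): Et(120°)/SH(180°) gauche 3.5; Et(120°)/iPr(60°) gauche 5.3; Ph(240°)/SH(180°) gauche 4.2; Ph(240°)/NH2(300°) gauche 3.8 → 16.8 kJ/mol.
A has the lowest total (15.4 kJ/mol).

A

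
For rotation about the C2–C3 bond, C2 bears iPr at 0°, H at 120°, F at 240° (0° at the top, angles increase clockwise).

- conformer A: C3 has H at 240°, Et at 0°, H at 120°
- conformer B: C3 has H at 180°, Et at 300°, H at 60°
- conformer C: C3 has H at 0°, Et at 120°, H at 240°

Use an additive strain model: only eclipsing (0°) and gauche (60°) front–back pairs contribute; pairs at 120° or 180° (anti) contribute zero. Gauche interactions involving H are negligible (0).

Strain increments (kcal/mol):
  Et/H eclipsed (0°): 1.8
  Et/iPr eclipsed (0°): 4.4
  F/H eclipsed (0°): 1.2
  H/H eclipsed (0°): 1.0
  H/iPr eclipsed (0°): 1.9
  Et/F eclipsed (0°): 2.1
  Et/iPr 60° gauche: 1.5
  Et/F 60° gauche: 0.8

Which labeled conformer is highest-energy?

A

A (eclipsed): iPr(0°)/Et(0°) eclipsed 4.4; H(120°)/H(120°) eclipsed 1.0; F(240°)/H(240°) eclipsed 1.2 → 6.6 kcal/mol.
B (staggered): iPr(0°)/Et(300°) gauche 1.5; F(240°)/Et(300°) gauche 0.8 → 2.3 kcal/mol.
C (eclipsed): iPr(0°)/H(0°) eclipsed 1.9; H(120°)/Et(120°) eclipsed 1.8; F(240°)/H(240°) eclipsed 1.2 → 4.9 kcal/mol.
A has the highest total (6.6 kcal/mol).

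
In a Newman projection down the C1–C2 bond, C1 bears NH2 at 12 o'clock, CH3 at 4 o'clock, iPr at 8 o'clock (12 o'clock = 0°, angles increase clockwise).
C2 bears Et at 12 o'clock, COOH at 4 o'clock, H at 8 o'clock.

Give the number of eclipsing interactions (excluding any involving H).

2

Non-H eclipsing pairs: NH2(0°)/Et(0°); CH3(120°)/COOH(120°) — 2 interactions.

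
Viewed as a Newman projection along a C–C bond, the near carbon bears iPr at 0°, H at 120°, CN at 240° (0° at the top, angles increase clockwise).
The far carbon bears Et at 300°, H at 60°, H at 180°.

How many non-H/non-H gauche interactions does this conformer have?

Non-H gauche pairs: iPr(0°)/Et(300°); CN(240°)/Et(300°) — 2 interactions.

2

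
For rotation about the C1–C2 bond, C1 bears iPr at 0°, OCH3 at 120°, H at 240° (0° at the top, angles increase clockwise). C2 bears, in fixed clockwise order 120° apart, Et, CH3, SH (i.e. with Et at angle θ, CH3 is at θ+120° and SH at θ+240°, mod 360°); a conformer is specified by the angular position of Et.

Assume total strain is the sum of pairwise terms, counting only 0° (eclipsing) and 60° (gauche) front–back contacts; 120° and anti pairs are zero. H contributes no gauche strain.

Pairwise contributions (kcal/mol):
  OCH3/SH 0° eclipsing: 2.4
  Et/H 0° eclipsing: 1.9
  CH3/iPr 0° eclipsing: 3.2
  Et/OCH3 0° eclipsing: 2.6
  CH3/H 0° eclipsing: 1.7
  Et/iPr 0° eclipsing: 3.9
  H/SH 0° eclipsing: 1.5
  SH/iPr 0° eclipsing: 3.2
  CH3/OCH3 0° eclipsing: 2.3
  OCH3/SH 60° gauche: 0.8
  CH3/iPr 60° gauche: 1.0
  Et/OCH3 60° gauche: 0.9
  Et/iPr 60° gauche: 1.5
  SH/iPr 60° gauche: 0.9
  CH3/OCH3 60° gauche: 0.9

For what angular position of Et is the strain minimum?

Et at 0° (eclipsed): iPr(0°)/Et(0°) eclipsed 3.9; OCH3(120°)/CH3(120°) eclipsed 2.3; H(240°)/SH(240°) eclipsed 1.5 → 7.7 kcal/mol.
Et at 60° (staggered): iPr(0°)/Et(60°) gauche 1.5; iPr(0°)/SH(300°) gauche 0.9; OCH3(120°)/Et(60°) gauche 0.9; OCH3(120°)/CH3(180°) gauche 0.9 → 4.2 kcal/mol.
Et at 120° (eclipsed): iPr(0°)/SH(0°) eclipsed 3.2; OCH3(120°)/Et(120°) eclipsed 2.6; H(240°)/CH3(240°) eclipsed 1.7 → 7.5 kcal/mol.
Et at 180° (staggered): iPr(0°)/CH3(300°) gauche 1.0; iPr(0°)/SH(60°) gauche 0.9; OCH3(120°)/Et(180°) gauche 0.9; OCH3(120°)/SH(60°) gauche 0.8 → 3.6 kcal/mol.
Et at 240° (eclipsed): iPr(0°)/CH3(0°) eclipsed 3.2; OCH3(120°)/SH(120°) eclipsed 2.4; H(240°)/Et(240°) eclipsed 1.9 → 7.5 kcal/mol.
Et at 300° (staggered): iPr(0°)/Et(300°) gauche 1.5; iPr(0°)/CH3(60°) gauche 1.0; OCH3(120°)/CH3(60°) gauche 0.9; OCH3(120°)/SH(180°) gauche 0.8 → 4.2 kcal/mol.
The minimum (3.6 kcal/mol) occurs with Et at 180°.

180°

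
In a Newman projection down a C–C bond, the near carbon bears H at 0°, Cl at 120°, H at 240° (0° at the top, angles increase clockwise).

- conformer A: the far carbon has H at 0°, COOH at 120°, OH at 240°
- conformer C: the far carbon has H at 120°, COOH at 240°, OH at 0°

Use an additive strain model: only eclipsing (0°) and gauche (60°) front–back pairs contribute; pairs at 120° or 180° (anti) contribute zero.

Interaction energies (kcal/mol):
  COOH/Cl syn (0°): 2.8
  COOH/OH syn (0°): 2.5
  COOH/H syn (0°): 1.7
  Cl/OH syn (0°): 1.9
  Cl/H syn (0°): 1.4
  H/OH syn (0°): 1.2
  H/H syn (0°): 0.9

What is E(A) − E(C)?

+0.6 kcal/mol

A (eclipsed): H–H eclipsed, Cl–COOH eclipsed, H–OH eclipsed; 0.9 + 2.8 + 1.2 = 4.9 kcal/mol.
C (eclipsed): H–OH eclipsed, Cl–H eclipsed, H–COOH eclipsed; 1.2 + 1.4 + 1.7 = 4.3 kcal/mol.
E(A) − E(C) = 4.9 − 4.3 = +0.6 kcal/mol.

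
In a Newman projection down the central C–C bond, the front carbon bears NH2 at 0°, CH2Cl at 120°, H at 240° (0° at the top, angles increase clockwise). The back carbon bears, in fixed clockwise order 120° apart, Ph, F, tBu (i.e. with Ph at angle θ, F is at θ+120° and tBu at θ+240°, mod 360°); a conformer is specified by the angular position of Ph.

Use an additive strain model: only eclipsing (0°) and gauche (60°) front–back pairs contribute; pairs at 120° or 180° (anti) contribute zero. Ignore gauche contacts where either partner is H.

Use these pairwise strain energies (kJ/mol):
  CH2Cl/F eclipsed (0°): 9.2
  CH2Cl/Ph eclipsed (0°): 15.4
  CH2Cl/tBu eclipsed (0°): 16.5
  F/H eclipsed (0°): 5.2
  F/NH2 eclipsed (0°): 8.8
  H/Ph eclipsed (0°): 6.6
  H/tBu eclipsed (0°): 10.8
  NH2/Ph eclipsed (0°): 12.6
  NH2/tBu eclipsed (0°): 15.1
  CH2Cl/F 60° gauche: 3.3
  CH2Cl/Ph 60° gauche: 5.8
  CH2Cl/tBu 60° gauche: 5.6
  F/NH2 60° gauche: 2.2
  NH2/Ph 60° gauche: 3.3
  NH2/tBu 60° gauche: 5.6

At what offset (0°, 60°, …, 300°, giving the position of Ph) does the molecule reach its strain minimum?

300°

Ph at 0° (eclipsed): NH2–Ph eclipsed, CH2Cl–F eclipsed, H–tBu eclipsed; 12.6 + 9.2 + 10.8 = 32.6 kJ/mol.
Ph at 60° (staggered): NH2–Ph gauche, NH2–tBu gauche, CH2Cl–Ph gauche, CH2Cl–F gauche; 3.3 + 5.6 + 5.8 + 3.3 = 18.0 kJ/mol.
Ph at 120° (eclipsed): NH2–tBu eclipsed, CH2Cl–Ph eclipsed, H–F eclipsed; 15.1 + 15.4 + 5.2 = 35.7 kJ/mol.
Ph at 180° (staggered): NH2–F gauche, NH2–tBu gauche, CH2Cl–Ph gauche, CH2Cl–tBu gauche; 2.2 + 5.6 + 5.8 + 5.6 = 19.2 kJ/mol.
Ph at 240° (eclipsed): NH2–F eclipsed, CH2Cl–tBu eclipsed, H–Ph eclipsed; 8.8 + 16.5 + 6.6 = 31.9 kJ/mol.
Ph at 300° (staggered): NH2–Ph gauche, NH2–F gauche, CH2Cl–F gauche, CH2Cl–tBu gauche; 3.3 + 2.2 + 3.3 + 5.6 = 14.4 kJ/mol.
The minimum (14.4 kJ/mol) occurs with Ph at 300°.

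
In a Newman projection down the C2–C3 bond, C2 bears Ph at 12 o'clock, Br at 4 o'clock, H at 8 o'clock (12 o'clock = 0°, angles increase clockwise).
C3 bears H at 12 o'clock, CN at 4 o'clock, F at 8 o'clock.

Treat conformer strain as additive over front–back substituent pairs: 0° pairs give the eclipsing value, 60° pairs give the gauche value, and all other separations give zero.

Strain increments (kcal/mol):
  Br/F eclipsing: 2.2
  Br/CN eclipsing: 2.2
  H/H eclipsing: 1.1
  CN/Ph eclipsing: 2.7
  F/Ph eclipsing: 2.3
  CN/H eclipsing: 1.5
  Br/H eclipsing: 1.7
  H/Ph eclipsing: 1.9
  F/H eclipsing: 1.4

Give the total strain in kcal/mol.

This conformer (eclipsed): Ph–H eclipsed, Br–CN eclipsed, H–F eclipsed; 1.9 + 2.2 + 1.4 = 5.5 kcal/mol.

5.5 kcal/mol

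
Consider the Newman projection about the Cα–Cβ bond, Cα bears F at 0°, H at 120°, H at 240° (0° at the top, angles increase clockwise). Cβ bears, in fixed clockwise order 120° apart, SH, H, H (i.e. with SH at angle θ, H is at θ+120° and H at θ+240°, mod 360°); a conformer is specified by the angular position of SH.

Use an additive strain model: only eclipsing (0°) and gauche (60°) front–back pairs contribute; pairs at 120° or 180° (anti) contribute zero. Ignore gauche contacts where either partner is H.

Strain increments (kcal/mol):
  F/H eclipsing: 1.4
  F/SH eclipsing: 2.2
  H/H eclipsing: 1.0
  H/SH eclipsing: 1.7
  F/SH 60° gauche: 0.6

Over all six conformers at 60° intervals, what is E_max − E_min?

SH at 0° (eclipsed): F–SH eclipsed, H–H eclipsed, H–H eclipsed; 2.2 + 1.0 + 1.0 = 4.2 kcal/mol.
SH at 60° (staggered): F–SH gauche; 0.6 = 0.6 kcal/mol.
SH at 120° (eclipsed): F–H eclipsed, H–SH eclipsed, H–H eclipsed; 1.4 + 1.7 + 1.0 = 4.1 kcal/mol.
SH at 180° (staggered): no non-H gauche contacts → 0.0 kcal/mol.
SH at 240° (eclipsed): F–H eclipsed, H–H eclipsed, H–SH eclipsed; 1.4 + 1.0 + 1.7 = 4.1 kcal/mol.
SH at 300° (staggered): F–SH gauche; 0.6 = 0.6 kcal/mol.
Max at 0° (4.2 kcal/mol), min at 180° (0.0 kcal/mol); barrier = 4.2 kcal/mol.

4.2 kcal/mol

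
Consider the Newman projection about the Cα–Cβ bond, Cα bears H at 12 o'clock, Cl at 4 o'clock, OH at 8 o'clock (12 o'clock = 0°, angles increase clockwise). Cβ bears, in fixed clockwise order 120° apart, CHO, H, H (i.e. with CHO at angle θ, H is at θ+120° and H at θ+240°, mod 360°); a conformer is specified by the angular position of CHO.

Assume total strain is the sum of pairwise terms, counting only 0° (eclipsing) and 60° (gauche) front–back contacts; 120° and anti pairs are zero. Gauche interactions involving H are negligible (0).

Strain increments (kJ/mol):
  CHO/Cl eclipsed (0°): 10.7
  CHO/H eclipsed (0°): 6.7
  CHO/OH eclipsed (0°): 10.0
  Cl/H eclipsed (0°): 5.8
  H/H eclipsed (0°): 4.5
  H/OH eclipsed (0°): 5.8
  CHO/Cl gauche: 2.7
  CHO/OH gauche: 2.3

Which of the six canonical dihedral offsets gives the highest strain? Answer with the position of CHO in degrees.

120°

CHO at 0° (eclipsed): H(0°)/CHO(0°) eclipsed 6.7; Cl(120°)/H(120°) eclipsed 5.8; OH(240°)/H(240°) eclipsed 5.8 → 18.3 kJ/mol.
CHO at 60° (staggered): Cl(120°)/CHO(60°) gauche 2.7 → 2.7 kJ/mol.
CHO at 120° (eclipsed): H(0°)/H(0°) eclipsed 4.5; Cl(120°)/CHO(120°) eclipsed 10.7; OH(240°)/H(240°) eclipsed 5.8 → 21.0 kJ/mol.
CHO at 180° (staggered): Cl(120°)/CHO(180°) gauche 2.7; OH(240°)/CHO(180°) gauche 2.3 → 5.0 kJ/mol.
CHO at 240° (eclipsed): H(0°)/H(0°) eclipsed 4.5; Cl(120°)/H(120°) eclipsed 5.8; OH(240°)/CHO(240°) eclipsed 10.0 → 20.3 kJ/mol.
CHO at 300° (staggered): OH(240°)/CHO(300°) gauche 2.3 → 2.3 kJ/mol.
The maximum (21.0 kJ/mol) occurs with CHO at 120°.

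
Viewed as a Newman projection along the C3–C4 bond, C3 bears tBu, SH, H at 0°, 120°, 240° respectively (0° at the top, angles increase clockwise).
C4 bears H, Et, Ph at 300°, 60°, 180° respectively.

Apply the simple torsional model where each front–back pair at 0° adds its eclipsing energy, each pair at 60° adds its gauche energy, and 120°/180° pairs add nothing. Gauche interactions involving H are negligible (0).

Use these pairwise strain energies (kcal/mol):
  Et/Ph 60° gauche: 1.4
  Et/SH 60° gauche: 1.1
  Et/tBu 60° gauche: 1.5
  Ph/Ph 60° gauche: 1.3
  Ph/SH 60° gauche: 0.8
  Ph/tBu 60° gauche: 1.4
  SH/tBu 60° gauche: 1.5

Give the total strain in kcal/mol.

This conformer (staggered): tBu–Et gauche, SH–Et gauche, SH–Ph gauche; 1.5 + 1.1 + 0.8 = 3.4 kcal/mol.

3.4 kcal/mol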